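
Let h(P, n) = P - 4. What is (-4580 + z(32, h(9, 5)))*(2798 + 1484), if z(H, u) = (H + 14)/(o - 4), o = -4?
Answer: -39272363/2 ≈ -1.9636e+7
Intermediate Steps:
h(P, n) = -4 + P
z(H, u) = -7/4 - H/8 (z(H, u) = (H + 14)/(-4 - 4) = (14 + H)/(-8) = (14 + H)*(-⅛) = -7/4 - H/8)
(-4580 + z(32, h(9, 5)))*(2798 + 1484) = (-4580 + (-7/4 - ⅛*32))*(2798 + 1484) = (-4580 + (-7/4 - 4))*4282 = (-4580 - 23/4)*4282 = -18343/4*4282 = -39272363/2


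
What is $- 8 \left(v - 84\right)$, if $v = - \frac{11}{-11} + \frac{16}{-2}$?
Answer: $728$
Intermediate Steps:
$v = -7$ ($v = \left(-11\right) \left(- \frac{1}{11}\right) + 16 \left(- \frac{1}{2}\right) = 1 - 8 = -7$)
$- 8 \left(v - 84\right) = - 8 \left(-7 - 84\right) = \left(-8\right) \left(-91\right) = 728$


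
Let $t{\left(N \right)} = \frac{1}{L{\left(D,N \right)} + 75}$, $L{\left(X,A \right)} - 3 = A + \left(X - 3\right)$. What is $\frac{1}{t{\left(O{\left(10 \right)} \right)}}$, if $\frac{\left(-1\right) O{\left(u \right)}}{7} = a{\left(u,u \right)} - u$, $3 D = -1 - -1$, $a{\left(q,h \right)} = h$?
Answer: $75$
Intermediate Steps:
$D = 0$ ($D = \frac{-1 - -1}{3} = \frac{-1 + 1}{3} = \frac{1}{3} \cdot 0 = 0$)
$L{\left(X,A \right)} = A + X$ ($L{\left(X,A \right)} = 3 + \left(A + \left(X - 3\right)\right) = 3 + \left(A + \left(-3 + X\right)\right) = 3 + \left(-3 + A + X\right) = A + X$)
$O{\left(u \right)} = 0$ ($O{\left(u \right)} = - 7 \left(u - u\right) = \left(-7\right) 0 = 0$)
$t{\left(N \right)} = \frac{1}{75 + N}$ ($t{\left(N \right)} = \frac{1}{\left(N + 0\right) + 75} = \frac{1}{N + 75} = \frac{1}{75 + N}$)
$\frac{1}{t{\left(O{\left(10 \right)} \right)}} = \frac{1}{\frac{1}{75 + 0}} = \frac{1}{\frac{1}{75}} = 75$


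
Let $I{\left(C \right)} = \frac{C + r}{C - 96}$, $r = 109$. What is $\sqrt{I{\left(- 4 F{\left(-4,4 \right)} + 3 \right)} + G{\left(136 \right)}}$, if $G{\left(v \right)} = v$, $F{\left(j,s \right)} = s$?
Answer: $\frac{2 \sqrt{401338}}{109} \approx 11.624$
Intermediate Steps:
$I{\left(C \right)} = \frac{109 + C}{-96 + C}$ ($I{\left(C \right)} = \frac{C + 109}{C - 96} = \frac{109 + C}{-96 + C}$)
$\sqrt{I{\left(- 4 F{\left(-4,4 \right)} + 3 \right)} + G{\left(136 \right)}} = \sqrt{\frac{109 + \left(\left(-4\right) 4 + 3\right)}{-96 + \left(\left(-4\right) 4 + 3\right)} + 136} = \sqrt{\frac{109 + \left(-16 + 3\right)}{-96 + \left(-16 + 3\right)} + 136} = \sqrt{\frac{109 - 13}{-96 - 13} + 136} = \sqrt{\frac{1}{-109} \cdot 96 + 136} = \sqrt{\left(- \frac{1}{109}\right) 96 + 136} = \sqrt{- \frac{96}{109} + 136} = \sqrt{\frac{14728}{109}} = \frac{2 \sqrt{401338}}{109}$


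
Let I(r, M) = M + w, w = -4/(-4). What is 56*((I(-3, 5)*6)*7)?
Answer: 14112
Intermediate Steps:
w = 1 (w = -4*(-¼) = 1)
I(r, M) = 1 + M (I(r, M) = M + 1 = 1 + M)
56*((I(-3, 5)*6)*7) = 56*(((1 + 5)*6)*7) = 56*((6*6)*7) = 56*(36*7) = 56*252 = 14112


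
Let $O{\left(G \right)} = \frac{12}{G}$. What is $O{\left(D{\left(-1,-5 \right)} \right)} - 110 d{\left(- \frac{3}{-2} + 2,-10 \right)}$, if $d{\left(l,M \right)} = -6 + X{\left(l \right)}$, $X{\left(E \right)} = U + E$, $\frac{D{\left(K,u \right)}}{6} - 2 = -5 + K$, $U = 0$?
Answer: $\frac{549}{2} \approx 274.5$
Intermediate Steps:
$D{\left(K,u \right)} = -18 + 6 K$ ($D{\left(K,u \right)} = 12 + 6 \left(-5 + K\right) = 12 + \left(-30 + 6 K\right) = -18 + 6 K$)
$X{\left(E \right)} = E$ ($X{\left(E \right)} = 0 + E = E$)
$d{\left(l,M \right)} = -6 + l$
$O{\left(D{\left(-1,-5 \right)} \right)} - 110 d{\left(- \frac{3}{-2} + 2,-10 \right)} = \frac{12}{-18 + 6 \left(-1\right)} - 110 \left(-6 + \left(- \frac{3}{-2} + 2\right)\right) = \frac{12}{-18 - 6} - 110 \left(-6 + \left(\left(-3\right) \left(- \frac{1}{2}\right) + 2\right)\right) = \frac{12}{-24} - 110 \left(-6 + \left(\frac{3}{2} + 2\right)\right) = 12 \left(- \frac{1}{24}\right) - 110 \left(-6 + \frac{7}{2}\right) = - \frac{1}{2} - -275 = - \frac{1}{2} + 275 = \frac{549}{2}$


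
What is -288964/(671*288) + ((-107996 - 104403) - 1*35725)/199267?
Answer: -26382614035/9626987304 ≈ -2.7405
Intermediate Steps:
-288964/(671*288) + ((-107996 - 104403) - 1*35725)/199267 = -288964/193248 + (-212399 - 35725)*(1/199267) = -288964*1/193248 - 248124*1/199267 = -72241/48312 - 248124/199267 = -26382614035/9626987304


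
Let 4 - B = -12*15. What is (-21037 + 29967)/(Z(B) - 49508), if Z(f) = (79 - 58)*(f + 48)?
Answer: -4465/22318 ≈ -0.20006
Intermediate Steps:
B = 184 (B = 4 - (-12)*15 = 4 - 1*(-180) = 4 + 180 = 184)
Z(f) = 1008 + 21*f (Z(f) = 21*(48 + f) = 1008 + 21*f)
(-21037 + 29967)/(Z(B) - 49508) = (-21037 + 29967)/((1008 + 21*184) - 49508) = 8930/((1008 + 3864) - 49508) = 8930/(4872 - 49508) = 8930/(-44636) = 8930*(-1/44636) = -4465/22318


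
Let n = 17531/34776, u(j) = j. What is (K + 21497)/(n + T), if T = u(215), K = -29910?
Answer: -292570488/7494371 ≈ -39.039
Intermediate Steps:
T = 215
n = 17531/34776 (n = 17531*(1/34776) = 17531/34776 ≈ 0.50411)
(K + 21497)/(n + T) = (-29910 + 21497)/(17531/34776 + 215) = -8413/7494371/34776 = -8413*34776/7494371 = -292570488/7494371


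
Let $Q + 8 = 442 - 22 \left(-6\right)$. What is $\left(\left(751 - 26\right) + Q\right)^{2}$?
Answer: $1666681$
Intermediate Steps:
$Q = 566$ ($Q = -8 + \left(442 - 22 \left(-6\right)\right) = -8 + \left(442 - -132\right) = -8 + \left(442 + 132\right) = -8 + 574 = 566$)
$\left(\left(751 - 26\right) + Q\right)^{2} = \left(\left(751 - 26\right) + 566\right)^{2} = \left(725 + 566\right)^{2} = 1291^{2} = 1666681$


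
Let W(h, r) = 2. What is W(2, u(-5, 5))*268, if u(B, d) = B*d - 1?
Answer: 536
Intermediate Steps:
u(B, d) = -1 + B*d
W(2, u(-5, 5))*268 = 2*268 = 536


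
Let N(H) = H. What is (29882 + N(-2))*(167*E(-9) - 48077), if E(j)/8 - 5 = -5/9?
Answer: -1259119960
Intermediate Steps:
E(j) = 320/9 (E(j) = 40 + 8*(-5/9) = 40 - 40/9 = 320/9)
(29882 + N(-2))*(167*E(-9) - 48077) = (29882 - 2)*(167*(320/9) - 48077) = 29880*(53440/9 - 48077) = 29880*(-379253/9) = -1259119960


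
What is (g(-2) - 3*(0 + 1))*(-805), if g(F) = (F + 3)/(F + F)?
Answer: 10465/4 ≈ 2616.3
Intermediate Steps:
g(F) = (3 + F)/(2*F) (g(F) = (3 + F)/((2*F)) = (3 + F)*(1/(2*F)) = (3 + F)/(2*F))
(g(-2) - 3*(0 + 1))*(-805) = ((½)*(3 - 2)/(-2) - 3*(0 + 1))*(-805) = ((½)*(-½)*1 - 3*1)*(-805) = (-¼ - 3)*(-805) = -13/4*(-805) = 10465/4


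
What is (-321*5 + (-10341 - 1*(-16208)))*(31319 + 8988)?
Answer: 171788434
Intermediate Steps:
(-321*5 + (-10341 - 1*(-16208)))*(31319 + 8988) = (-1605 + (-10341 + 16208))*40307 = (-1605 + 5867)*40307 = 4262*40307 = 171788434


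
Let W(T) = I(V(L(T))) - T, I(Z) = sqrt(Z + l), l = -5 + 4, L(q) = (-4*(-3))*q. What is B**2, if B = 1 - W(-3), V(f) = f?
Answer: (2 + I*sqrt(37))**2 ≈ -33.0 + 24.331*I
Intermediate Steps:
L(q) = 12*q
l = -1
I(Z) = sqrt(-1 + Z) (I(Z) = sqrt(Z - 1) = sqrt(-1 + Z))
W(T) = sqrt(-1 + 12*T) - T
B = -2 - I*sqrt(37) (B = 1 - (sqrt(-1 + 12*(-3)) - 1*(-3)) = 1 - (sqrt(-1 - 36) + 3) = 1 - (sqrt(-37) + 3) = 1 - (I*sqrt(37) + 3) = 1 - (3 + I*sqrt(37)) = 1 + (-3 - I*sqrt(37)) = -2 - I*sqrt(37) ≈ -2.0 - 6.0828*I)
B**2 = (-2 - I*sqrt(37))**2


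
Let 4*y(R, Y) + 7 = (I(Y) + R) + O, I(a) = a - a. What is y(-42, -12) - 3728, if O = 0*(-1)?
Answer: -14961/4 ≈ -3740.3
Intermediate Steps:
I(a) = 0
O = 0
y(R, Y) = -7/4 + R/4 (y(R, Y) = -7/4 + ((0 + R) + 0)/4 = -7/4 + (R + 0)/4 = -7/4 + R/4)
y(-42, -12) - 3728 = (-7/4 + (¼)*(-42)) - 3728 = (-7/4 - 21/2) - 3728 = -49/4 - 3728 = -14961/4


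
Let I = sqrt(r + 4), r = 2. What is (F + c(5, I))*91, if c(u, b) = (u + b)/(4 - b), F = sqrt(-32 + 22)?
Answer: 1183/5 + 819*sqrt(6)/10 + 91*I*sqrt(10) ≈ 437.21 + 287.77*I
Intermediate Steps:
I = sqrt(6) (I = sqrt(2 + 4) = sqrt(6) ≈ 2.4495)
F = I*sqrt(10) (F = sqrt(-10) = I*sqrt(10) ≈ 3.1623*I)
c(u, b) = (b + u)/(4 - b)
(F + c(5, I))*91 = (I*sqrt(10) + (-sqrt(6) - 1*5)/(-4 + sqrt(6)))*91 = (I*sqrt(10) + (-sqrt(6) - 5)/(-4 + sqrt(6)))*91 = (I*sqrt(10) + (-5 - sqrt(6))/(-4 + sqrt(6)))*91 = 91*I*sqrt(10) + 91*(-5 - sqrt(6))/(-4 + sqrt(6))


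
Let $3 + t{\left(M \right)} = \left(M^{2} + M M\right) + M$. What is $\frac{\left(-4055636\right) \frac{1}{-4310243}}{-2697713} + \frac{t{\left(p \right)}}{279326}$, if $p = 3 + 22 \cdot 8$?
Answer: $\frac{373588973970076743}{1623973232276734717} \approx 0.23005$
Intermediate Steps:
$p = 179$ ($p = 3 + 176 = 179$)
$t{\left(M \right)} = -3 + M + 2 M^{2}$ ($t{\left(M \right)} = -3 + \left(\left(M^{2} + M M\right) + M\right) = -3 + \left(\left(M^{2} + M^{2}\right) + M\right) = -3 + \left(2 M^{2} + M\right) = -3 + \left(M + 2 M^{2}\right) = -3 + M + 2 M^{2}$)
$\frac{\left(-4055636\right) \frac{1}{-4310243}}{-2697713} + \frac{t{\left(p \right)}}{279326} = \frac{\left(-4055636\right) \frac{1}{-4310243}}{-2697713} + \frac{-3 + 179 + 2 \cdot 179^{2}}{279326} = \left(-4055636\right) \left(- \frac{1}{4310243}\right) \left(- \frac{1}{2697713}\right) + \left(-3 + 179 + 2 \cdot 32041\right) \frac{1}{279326} = \frac{4055636}{4310243} \left(- \frac{1}{2697713}\right) + \left(-3 + 179 + 64082\right) \frac{1}{279326} = - \frac{4055636}{11627798574259} + 64258 \cdot \frac{1}{279326} = - \frac{4055636}{11627798574259} + \frac{32129}{139663} = \frac{373588973970076743}{1623973232276734717}$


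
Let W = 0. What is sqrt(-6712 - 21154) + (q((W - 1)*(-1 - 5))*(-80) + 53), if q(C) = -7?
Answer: 613 + I*sqrt(27866) ≈ 613.0 + 166.93*I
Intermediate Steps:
sqrt(-6712 - 21154) + (q((W - 1)*(-1 - 5))*(-80) + 53) = sqrt(-6712 - 21154) + (-7*(-80) + 53) = sqrt(-27866) + (560 + 53) = I*sqrt(27866) + 613 = 613 + I*sqrt(27866)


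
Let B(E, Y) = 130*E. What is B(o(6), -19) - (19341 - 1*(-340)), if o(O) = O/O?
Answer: -19551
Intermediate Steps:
o(O) = 1
B(o(6), -19) - (19341 - 1*(-340)) = 130*1 - (19341 - 1*(-340)) = 130 - (19341 + 340) = 130 - 1*19681 = 130 - 19681 = -19551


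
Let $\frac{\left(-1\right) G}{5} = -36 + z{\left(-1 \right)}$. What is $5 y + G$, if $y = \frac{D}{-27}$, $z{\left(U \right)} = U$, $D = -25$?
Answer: $\frac{5120}{27} \approx 189.63$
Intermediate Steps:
$y = \frac{25}{27}$ ($y = - \frac{25}{-27} = \left(-25\right) \left(- \frac{1}{27}\right) = \frac{25}{27} \approx 0.92593$)
$G = 185$ ($G = - 5 \left(-36 - 1\right) = \left(-5\right) \left(-37\right) = 185$)
$5 y + G = 5 \cdot \frac{25}{27} + 185 = \frac{125}{27} + 185 = \frac{5120}{27}$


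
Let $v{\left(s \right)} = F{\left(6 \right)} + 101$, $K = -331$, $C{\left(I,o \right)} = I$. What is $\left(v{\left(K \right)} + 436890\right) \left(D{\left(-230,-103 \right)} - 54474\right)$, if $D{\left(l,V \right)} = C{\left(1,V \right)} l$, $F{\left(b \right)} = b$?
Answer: $-23905483888$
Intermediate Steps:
$v{\left(s \right)} = 107$ ($v{\left(s \right)} = 6 + 101 = 107$)
$D{\left(l,V \right)} = l$ ($D{\left(l,V \right)} = 1 l = l$)
$\left(v{\left(K \right)} + 436890\right) \left(D{\left(-230,-103 \right)} - 54474\right) = \left(107 + 436890\right) \left(-230 - 54474\right) = 436997 \left(-230 - 54474\right) = 436997 \left(-54704\right) = -23905483888$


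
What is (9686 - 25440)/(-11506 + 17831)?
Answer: -15754/6325 ≈ -2.4907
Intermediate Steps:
(9686 - 25440)/(-11506 + 17831) = -15754/6325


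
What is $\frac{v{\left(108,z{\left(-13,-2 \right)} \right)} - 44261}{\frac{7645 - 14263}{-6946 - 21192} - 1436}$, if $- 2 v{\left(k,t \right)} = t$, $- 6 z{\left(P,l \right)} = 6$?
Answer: $\frac{1245401949}{40399550} \approx 30.827$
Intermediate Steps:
$z{\left(P,l \right)} = -1$ ($z{\left(P,l \right)} = \left(- \frac{1}{6}\right) 6 = -1$)
$v{\left(k,t \right)} = - \frac{t}{2}$
$\frac{v{\left(108,z{\left(-13,-2 \right)} \right)} - 44261}{\frac{7645 - 14263}{-6946 - 21192} - 1436} = \frac{\left(- \frac{1}{2}\right) \left(-1\right) - 44261}{\frac{7645 - 14263}{-6946 - 21192} - 1436} = \frac{\frac{1}{2} - 44261}{- \frac{6618}{-6946 - 21192} - 1436} = - \frac{88521}{2 \left(- \frac{6618}{-28138} - 1436\right)} = - \frac{88521}{2 \left(\left(-6618\right) \left(- \frac{1}{28138}\right) - 1436\right)} = - \frac{88521}{2 \left(\frac{3309}{14069} - 1436\right)} = - \frac{88521}{2 \left(- \frac{20199775}{14069}\right)} = \left(- \frac{88521}{2}\right) \left(- \frac{14069}{20199775}\right) = \frac{1245401949}{40399550}$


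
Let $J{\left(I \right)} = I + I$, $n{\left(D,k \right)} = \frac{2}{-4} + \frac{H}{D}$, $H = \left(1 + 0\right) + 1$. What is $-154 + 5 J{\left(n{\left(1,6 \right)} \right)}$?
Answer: $-139$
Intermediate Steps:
$H = 2$ ($H = 1 + 1 = 2$)
$n{\left(D,k \right)} = - \frac{1}{2} + \frac{2}{D}$ ($n{\left(D,k \right)} = \frac{2}{-4} + \frac{2}{D} = 2 \left(- \frac{1}{4}\right) + \frac{2}{D} = - \frac{1}{2} + \frac{2}{D}$)
$J{\left(I \right)} = 2 I$
$-154 + 5 J{\left(n{\left(1,6 \right)} \right)} = -154 + 5 \cdot 2 \frac{4 - 1}{2 \cdot 1} = -154 + 5 \cdot 2 \cdot \frac{1}{2} \cdot 1 \left(4 - 1\right) = -154 + 5 \cdot 2 \cdot \frac{1}{2} \cdot 1 \cdot 3 = -154 + 5 \cdot 2 \cdot \frac{3}{2} = -154 + 5 \cdot 3 = -154 + 15 = -139$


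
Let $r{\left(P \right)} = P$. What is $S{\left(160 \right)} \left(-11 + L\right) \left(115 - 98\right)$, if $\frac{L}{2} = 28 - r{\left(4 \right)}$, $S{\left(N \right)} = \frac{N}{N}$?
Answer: $629$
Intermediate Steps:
$S{\left(N \right)} = 1$
$L = 48$ ($L = 2 \left(28 - 4\right) = 2 \cdot 24 = 48$)
$S{\left(160 \right)} \left(-11 + L\right) \left(115 - 98\right) = 1 \left(-11 + 48\right) \left(115 - 98\right) = 1 \cdot 37 \cdot 17 = 1 \cdot 629 = 629$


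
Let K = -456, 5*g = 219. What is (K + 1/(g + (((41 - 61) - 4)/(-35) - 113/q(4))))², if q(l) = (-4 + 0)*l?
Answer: 173259093235264/833303689 ≈ 2.0792e+5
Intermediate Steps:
g = 219/5 (g = (⅕)*219 = 219/5 ≈ 43.800)
q(l) = -4*l
(K + 1/(g + (((41 - 61) - 4)/(-35) - 113/q(4))))² = (-456 + 1/(219/5 + (((41 - 61) - 4)/(-35) - 113/((-4*4)))))² = (-456 + 1/(219/5 + ((-20 - 4)*(-1/35) - 113/(-16))))² = (-456 + 1/(219/5 + (-24*(-1/35) - 113*(-1/16))))² = (-456 + 1/(219/5 + (24/35 + 113/16)))² = (-456 + 1/(219/5 + 4339/560))² = (-456 + 1/(28867/560))² = (-456 + 560/28867)² = (-13162792/28867)² = 173259093235264/833303689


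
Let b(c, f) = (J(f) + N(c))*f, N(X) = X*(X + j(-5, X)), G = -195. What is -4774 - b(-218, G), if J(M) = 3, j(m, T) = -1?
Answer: 9305501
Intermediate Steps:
N(X) = X*(-1 + X) (N(X) = X*(X - 1) = X*(-1 + X))
b(c, f) = f*(3 + c*(-1 + c)) (b(c, f) = (3 + c*(-1 + c))*f = f*(3 + c*(-1 + c)))
-4774 - b(-218, G) = -4774 - (-195)*(3 - 218*(-1 - 218)) = -4774 - (-195)*(3 - 218*(-219)) = -4774 - (-195)*(3 + 47742) = -4774 - (-195)*47745 = -4774 - 1*(-9310275) = -4774 + 9310275 = 9305501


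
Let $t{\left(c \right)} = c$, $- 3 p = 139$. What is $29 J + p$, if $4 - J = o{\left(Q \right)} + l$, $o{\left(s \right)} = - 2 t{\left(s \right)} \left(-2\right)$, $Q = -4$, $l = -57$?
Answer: $\frac{6560}{3} \approx 2186.7$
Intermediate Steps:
$p = - \frac{139}{3}$ ($p = \left(- \frac{1}{3}\right) 139 = - \frac{139}{3} \approx -46.333$)
$o{\left(s \right)} = 4 s$ ($o{\left(s \right)} = - 2 s \left(-2\right) = 4 s$)
$J = 77$ ($J = 4 - \left(4 \left(-4\right) - 57\right) = 4 - \left(-16 - 57\right) = 4 - -73 = 4 + 73 = 77$)
$29 J + p = 29 \cdot 77 - \frac{139}{3} = 2233 - \frac{139}{3} = \frac{6560}{3}$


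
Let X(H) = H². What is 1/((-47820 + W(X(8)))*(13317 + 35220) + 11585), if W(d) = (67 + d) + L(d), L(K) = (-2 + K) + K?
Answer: -1/2308553746 ≈ -4.3317e-10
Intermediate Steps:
L(K) = -2 + 2*K
W(d) = 65 + 3*d (W(d) = (67 + d) + (-2 + 2*d) = 65 + 3*d)
1/((-47820 + W(X(8)))*(13317 + 35220) + 11585) = 1/((-47820 + (65 + 3*8²))*(13317 + 35220) + 11585) = 1/((-47820 + (65 + 3*64))*48537 + 11585) = 1/((-47820 + (65 + 192))*48537 + 11585) = 1/((-47820 + 257)*48537 + 11585) = 1/(-47563*48537 + 11585) = 1/(-2308565331 + 11585) = 1/(-2308553746) = -1/2308553746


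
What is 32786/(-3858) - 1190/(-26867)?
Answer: -438135221/51826443 ≈ -8.4539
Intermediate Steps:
32786/(-3858) - 1190/(-26867) = 32786*(-1/3858) - 1190*(-1/26867) = -16393/1929 + 1190/26867 = -438135221/51826443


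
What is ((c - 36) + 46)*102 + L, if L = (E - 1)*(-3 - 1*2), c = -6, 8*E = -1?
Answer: 3309/8 ≈ 413.63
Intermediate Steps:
E = -1/8 (E = (1/8)*(-1) = -1/8 ≈ -0.12500)
L = 45/8 (L = (-1/8 - 1)*(-3 - 1*2) = -9*(-3 - 2)/8 = -9/8*(-5) = 45/8 ≈ 5.6250)
((c - 36) + 46)*102 + L = ((-6 - 36) + 46)*102 + 45/8 = (-42 + 46)*102 + 45/8 = 4*102 + 45/8 = 408 + 45/8 = 3309/8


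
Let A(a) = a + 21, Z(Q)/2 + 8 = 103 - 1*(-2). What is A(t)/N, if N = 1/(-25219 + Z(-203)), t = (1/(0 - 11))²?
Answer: -5783050/11 ≈ -5.2573e+5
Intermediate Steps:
Z(Q) = 194 (Z(Q) = -16 + 2*(103 - 1*(-2)) = -16 + 2*(103 + 2) = -16 + 2*105 = -16 + 210 = 194)
t = 1/121 (t = (1/(-11))² = (-1/11)² = 1/121 ≈ 0.0082645)
A(a) = 21 + a
N = -1/25025 (N = 1/(-25219 + 194) = 1/(-25025) = -1/25025 ≈ -3.9960e-5)
A(t)/N = (21 + 1/121)/(-1/25025) = (2542/121)*(-25025) = -5783050/11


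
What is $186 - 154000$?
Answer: $-153814$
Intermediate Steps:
$186 - 154000 = -153814$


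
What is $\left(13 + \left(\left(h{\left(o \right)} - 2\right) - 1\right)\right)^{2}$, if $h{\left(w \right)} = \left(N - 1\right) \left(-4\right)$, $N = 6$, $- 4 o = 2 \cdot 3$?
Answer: $100$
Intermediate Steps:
$o = - \frac{3}{2}$ ($o = - \frac{2 \cdot 3}{4} = \left(- \frac{1}{4}\right) 6 = - \frac{3}{2} \approx -1.5$)
$h{\left(w \right)} = -20$ ($h{\left(w \right)} = \left(6 - 1\right) \left(-4\right) = 5 \left(-4\right) = -20$)
$\left(13 + \left(\left(h{\left(o \right)} - 2\right) - 1\right)\right)^{2} = \left(13 - 23\right)^{2} = \left(-10\right)^{2} = 100$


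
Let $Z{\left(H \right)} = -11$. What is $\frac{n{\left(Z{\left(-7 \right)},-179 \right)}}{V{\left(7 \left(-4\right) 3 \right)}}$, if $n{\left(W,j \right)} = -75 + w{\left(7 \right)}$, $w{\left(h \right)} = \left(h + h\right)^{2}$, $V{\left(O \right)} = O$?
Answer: $- \frac{121}{84} \approx -1.4405$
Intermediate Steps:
$w{\left(h \right)} = 4 h^{2}$ ($w{\left(h \right)} = \left(2 h\right)^{2} = 4 h^{2}$)
$n{\left(W,j \right)} = 121$ ($n{\left(W,j \right)} = -75 + 4 \cdot 7^{2} = -75 + 4 \cdot 49 = -75 + 196 = 121$)
$\frac{n{\left(Z{\left(-7 \right)},-179 \right)}}{V{\left(7 \left(-4\right) 3 \right)}} = \frac{121}{7 \left(-4\right) 3} = \frac{121}{\left(-28\right) 3} = \frac{121}{-84} = 121 \left(- \frac{1}{84}\right) = - \frac{121}{84}$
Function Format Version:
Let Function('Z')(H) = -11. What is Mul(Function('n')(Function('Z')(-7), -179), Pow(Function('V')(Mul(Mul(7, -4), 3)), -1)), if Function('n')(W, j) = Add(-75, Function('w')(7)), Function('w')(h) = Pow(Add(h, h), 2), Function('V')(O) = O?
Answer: Rational(-121, 84) ≈ -1.4405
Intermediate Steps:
Function('w')(h) = Mul(4, Pow(h, 2)) (Function('w')(h) = Pow(Mul(2, h), 2) = Mul(4, Pow(h, 2)))
Function('n')(W, j) = 121 (Function('n')(W, j) = Add(-75, Mul(4, Pow(7, 2))) = Add(-75, Mul(4, 49)) = Add(-75, 196) = 121)
Mul(Function('n')(Function('Z')(-7), -179), Pow(Function('V')(Mul(Mul(7, -4), 3)), -1)) = Mul(121, Pow(Mul(Mul(7, -4), 3), -1)) = Mul(121, Pow(Mul(-28, 3), -1)) = Mul(121, Pow(-84, -1)) = Mul(121, Rational(-1, 84)) = Rational(-121, 84)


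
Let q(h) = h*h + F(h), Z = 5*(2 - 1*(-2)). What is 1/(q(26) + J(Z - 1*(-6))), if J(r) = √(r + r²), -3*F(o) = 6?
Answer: 337/226787 - 3*√78/453574 ≈ 0.0014276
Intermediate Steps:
F(o) = -2 (F(o) = -⅓*6 = -2)
Z = 20 (Z = 5*(2 + 2) = 5*4 = 20)
q(h) = -2 + h² (q(h) = h*h - 2 = h² - 2 = -2 + h²)
1/(q(26) + J(Z - 1*(-6))) = 1/((-2 + 26²) + √((20 - 1*(-6))*(1 + (20 - 1*(-6))))) = 1/((-2 + 676) + √((20 + 6)*(1 + (20 + 6)))) = 1/(674 + √(26*(1 + 26))) = 1/(674 + √(26*27)) = 1/(674 + √702) = 1/(674 + 3*√78)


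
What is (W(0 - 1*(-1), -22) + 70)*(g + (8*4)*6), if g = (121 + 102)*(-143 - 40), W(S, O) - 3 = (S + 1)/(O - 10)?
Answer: -47400039/16 ≈ -2.9625e+6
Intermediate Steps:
W(S, O) = 3 + (1 + S)/(-10 + O) (W(S, O) = 3 + (S + 1)/(O - 10) = 3 + (1 + S)/(-10 + O))
g = -40809 (g = 223*(-183) = -40809)
(W(0 - 1*(-1), -22) + 70)*(g + (8*4)*6) = ((-29 + (0 - 1*(-1)) + 3*(-22))/(-10 - 22) + 70)*(-40809 + (8*4)*6) = ((-29 + (0 + 1) - 66)/(-32) + 70)*(-40809 + 32*6) = (-(-29 + 1 - 66)/32 + 70)*(-40809 + 192) = (-1/32*(-94) + 70)*(-40617) = (47/16 + 70)*(-40617) = (1167/16)*(-40617) = -47400039/16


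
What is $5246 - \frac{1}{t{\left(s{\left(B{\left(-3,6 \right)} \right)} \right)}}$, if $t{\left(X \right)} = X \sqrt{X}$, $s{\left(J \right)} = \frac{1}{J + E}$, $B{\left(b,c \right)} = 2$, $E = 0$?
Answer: $5246 - 2 \sqrt{2} \approx 5243.2$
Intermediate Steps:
$s{\left(J \right)} = \frac{1}{J}$ ($s{\left(J \right)} = \frac{1}{J + 0} = \frac{1}{J}$)
$t{\left(X \right)} = X^{\frac{3}{2}}$
$5246 - \frac{1}{t{\left(s{\left(B{\left(-3,6 \right)} \right)} \right)}} = 5246 - \frac{1}{\left(\frac{1}{2}\right)^{\frac{3}{2}}} = 5246 - \frac{1}{\frac{1}{4} \sqrt{2}} = 5246 - 2 \sqrt{2}$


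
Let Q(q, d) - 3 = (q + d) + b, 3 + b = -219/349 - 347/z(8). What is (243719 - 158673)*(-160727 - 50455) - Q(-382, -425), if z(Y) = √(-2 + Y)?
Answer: -6268104063966/349 + 347*√6/6 ≈ -1.7960e+10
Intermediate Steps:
b = -1266/349 - 347*√6/6 (b = -3 + (-219/349 - 347/√(-2 + 8)) = -3 + (-219*1/349 - 347*√6/6) = -3 + (-219/349 - 347*√6/6) = -1266/349 - 347*√6/6 ≈ -145.29)
Q(q, d) = -219/349 + d + q - 347*√6/6 (Q(q, d) = 3 + ((q + d) + (-1266/349 - 347*√6/6)) = 3 + ((d + q) + (-1266/349 - 347*√6/6)) = 3 + (-1266/349 + d + q - 347*√6/6) = -219/349 + d + q - 347*√6/6)
(243719 - 158673)*(-160727 - 50455) - Q(-382, -425) = (243719 - 158673)*(-160727 - 50455) - (-219/349 - 425 - 382 - 347*√6/6) = 85046*(-211182) - (-281862/349 - 347*√6/6) = -17960184372 + (281862/349 + 347*√6/6) = -6268104063966/349 + 347*√6/6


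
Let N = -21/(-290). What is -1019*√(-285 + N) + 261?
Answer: 261 - 3057*I*√2662490/290 ≈ 261.0 - 17201.0*I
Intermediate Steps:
N = 21/290 (N = -21*(-1/290) = 21/290 ≈ 0.072414)
-1019*√(-285 + N) + 261 = -1019*√(-285 + 21/290) + 261 = -3057*I*√2662490/290 + 261 = 261 - 3057*I*√2662490/290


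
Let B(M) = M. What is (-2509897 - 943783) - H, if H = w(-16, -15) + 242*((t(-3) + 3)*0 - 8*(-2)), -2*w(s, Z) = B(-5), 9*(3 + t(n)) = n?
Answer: -6915109/2 ≈ -3.4576e+6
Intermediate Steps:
t(n) = -3 + n/9
w(s, Z) = 5/2 (w(s, Z) = -1/2*(-5) = 5/2)
H = 7749/2 (H = 5/2 + 242*(((-3 + (1/9)*(-3)) + 3)*0 - 8*(-2)) = 5/2 + 242*(((-3 - 1/3) + 3)*0 + 16) = 5/2 + 242*((-10/3 + 3)*0 + 16) = 5/2 + 242*(-1/3*0 + 16) = 5/2 + 242*(0 + 16) = 5/2 + 242*16 = 5/2 + 3872 = 7749/2 ≈ 3874.5)
(-2509897 - 943783) - H = (-2509897 - 943783) - 1*7749/2 = -3453680 - 7749/2 = -6915109/2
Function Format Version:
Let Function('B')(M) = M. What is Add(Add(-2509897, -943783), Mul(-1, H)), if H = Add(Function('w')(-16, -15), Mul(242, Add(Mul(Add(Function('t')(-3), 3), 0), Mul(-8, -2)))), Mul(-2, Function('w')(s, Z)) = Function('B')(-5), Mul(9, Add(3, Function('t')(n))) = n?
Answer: Rational(-6915109, 2) ≈ -3.4576e+6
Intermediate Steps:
Function('t')(n) = Add(-3, Mul(Rational(1, 9), n))
Function('w')(s, Z) = Rational(5, 2) (Function('w')(s, Z) = Mul(Rational(-1, 2), -5) = Rational(5, 2))
H = Rational(7749, 2) (H = Add(Rational(5, 2), Mul(242, Add(Mul(Add(Add(-3, Mul(Rational(1, 9), -3)), 3), 0), Mul(-8, -2)))) = Add(Rational(5, 2), Mul(242, Add(Mul(Add(Add(-3, Rational(-1, 3)), 3), 0), 16))) = Add(Rational(5, 2), Mul(242, Add(Mul(Add(Rational(-10, 3), 3), 0), 16))) = Add(Rational(5, 2), Mul(242, Add(Mul(Rational(-1, 3), 0), 16))) = Add(Rational(5, 2), Mul(242, Add(0, 16))) = Add(Rational(5, 2), Mul(242, 16)) = Add(Rational(5, 2), 3872) = Rational(7749, 2) ≈ 3874.5)
Add(Add(-2509897, -943783), Mul(-1, H)) = Add(Add(-2509897, -943783), Mul(-1, Rational(7749, 2))) = Add(-3453680, Rational(-7749, 2)) = Rational(-6915109, 2)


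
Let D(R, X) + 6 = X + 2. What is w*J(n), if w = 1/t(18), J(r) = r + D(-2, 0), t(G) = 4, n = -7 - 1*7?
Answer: -9/2 ≈ -4.5000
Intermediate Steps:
n = -14 (n = -7 - 7 = -14)
D(R, X) = -4 + X (D(R, X) = -6 + (X + 2) = -6 + (2 + X) = -4 + X)
J(r) = -4 + r (J(r) = r + (-4 + 0) = r - 4 = -4 + r)
w = ¼ (w = 1/4 = ¼ ≈ 0.25000)
w*J(n) = (-4 - 14)/4 = (¼)*(-18) = -9/2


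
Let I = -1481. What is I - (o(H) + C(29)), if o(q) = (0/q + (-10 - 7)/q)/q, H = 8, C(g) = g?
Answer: -96623/64 ≈ -1509.7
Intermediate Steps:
o(q) = -17/q² (o(q) = (0 - 17/q)/q = (-17/q)/q = -17/q²)
I - (o(H) + C(29)) = -1481 - (-17/8² + 29) = -1481 - (-17*1/64 + 29) = -1481 - (-17/64 + 29) = -1481 - 1*1839/64 = -1481 - 1839/64 = -96623/64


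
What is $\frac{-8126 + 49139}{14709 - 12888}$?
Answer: $\frac{13671}{607} \approx 22.522$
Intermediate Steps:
$\frac{-8126 + 49139}{14709 - 12888} = \frac{41013}{1821} = 41013 \cdot \frac{1}{1821} = \frac{13671}{607}$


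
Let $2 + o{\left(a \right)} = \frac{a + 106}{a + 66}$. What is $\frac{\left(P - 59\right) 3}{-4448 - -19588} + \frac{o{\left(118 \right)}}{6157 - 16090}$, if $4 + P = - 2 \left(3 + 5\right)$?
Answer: $- \frac{17957421}{1152956420} \approx -0.015575$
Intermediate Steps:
$o{\left(a \right)} = -2 + \frac{106 + a}{66 + a}$ ($o{\left(a \right)} = -2 + \frac{a + 106}{a + 66} = -2 + \frac{106 + a}{66 + a}$)
$P = -20$ ($P = -4 - 2 \left(3 + 5\right) = -4 - 16 = -20$)
$\frac{\left(P - 59\right) 3}{-4448 - -19588} + \frac{o{\left(118 \right)}}{6157 - 16090} = \frac{\left(-20 - 59\right) 3}{-4448 - -19588} + \frac{\frac{1}{66 + 118} \left(-26 - 118\right)}{6157 - 16090} = \frac{\left(-79\right) 3}{-4448 + 19588} + \frac{\frac{1}{184} \left(-26 - 118\right)}{6157 - 16090} = - \frac{237}{15140} + \frac{\frac{1}{184} \left(-144\right)}{-9933} = \left(-237\right) \frac{1}{15140} - - \frac{6}{76153} = - \frac{237}{15140} + \frac{6}{76153} = - \frac{17957421}{1152956420}$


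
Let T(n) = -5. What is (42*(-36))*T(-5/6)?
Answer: 7560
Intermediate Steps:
(42*(-36))*T(-5/6) = (42*(-36))*(-5) = -1512*(-5) = 7560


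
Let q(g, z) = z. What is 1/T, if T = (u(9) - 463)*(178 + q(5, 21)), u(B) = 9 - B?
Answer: -1/92137 ≈ -1.0853e-5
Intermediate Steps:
T = -92137 (T = ((9 - 1*9) - 463)*(178 + 21) = ((9 - 9) - 463)*199 = (0 - 463)*199 = -463*199 = -92137)
1/T = 1/(-92137) = -1/92137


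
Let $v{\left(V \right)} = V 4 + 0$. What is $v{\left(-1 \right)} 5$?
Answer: $-20$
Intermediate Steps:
$v{\left(V \right)} = 4 V$ ($v{\left(V \right)} = 4 V + 0 = 4 V$)
$v{\left(-1 \right)} 5 = 4 \left(-1\right) 5 = \left(-4\right) 5 = -20$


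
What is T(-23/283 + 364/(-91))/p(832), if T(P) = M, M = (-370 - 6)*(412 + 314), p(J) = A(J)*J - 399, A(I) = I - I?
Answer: 90992/133 ≈ 684.15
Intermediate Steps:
A(I) = 0
p(J) = -399 (p(J) = 0*J - 399 = 0 - 399 = -399)
M = -272976 (M = -376*726 = -272976)
T(P) = -272976
T(-23/283 + 364/(-91))/p(832) = -272976/(-399) = -272976*(-1/399) = 90992/133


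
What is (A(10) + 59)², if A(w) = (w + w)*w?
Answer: 67081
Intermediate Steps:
A(w) = 2*w² (A(w) = (2*w)*w = 2*w²)
(A(10) + 59)² = (2*10² + 59)² = (2*100 + 59)² = (200 + 59)² = 259² = 67081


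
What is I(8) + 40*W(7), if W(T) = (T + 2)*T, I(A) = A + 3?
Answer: 2531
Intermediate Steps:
I(A) = 3 + A
W(T) = T*(2 + T) (W(T) = (2 + T)*T = T*(2 + T))
I(8) + 40*W(7) = (3 + 8) + 40*(7*(2 + 7)) = 11 + 40*(7*9) = 11 + 40*63 = 11 + 2520 = 2531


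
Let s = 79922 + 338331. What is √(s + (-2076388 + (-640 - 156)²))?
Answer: I*√1024519 ≈ 1012.2*I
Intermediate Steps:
s = 418253
√(s + (-2076388 + (-640 - 156)²)) = √(418253 + (-2076388 + (-640 - 156)²)) = √(418253 + (-2076388 + (-796)²)) = √(418253 + (-2076388 + 633616)) = √(418253 - 1442772) = √(-1024519) = I*√1024519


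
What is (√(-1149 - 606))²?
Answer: -1755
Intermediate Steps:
(√(-1149 - 606))² = (√(-1755))² = (3*I*√195)² = -1755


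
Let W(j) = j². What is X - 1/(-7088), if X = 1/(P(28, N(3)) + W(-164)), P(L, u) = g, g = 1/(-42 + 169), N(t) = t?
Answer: 4315969/24211140784 ≈ 0.00017826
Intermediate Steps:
g = 1/127 ≈ 0.0078740
P(L, u) = 1/127
X = 127/3415793 (X = 1/(1/127 + (-164)²) = 1/(1/127 + 26896) = 1/(3415793/127) = 127/3415793 ≈ 3.7180e-5)
X - 1/(-7088) = 127/3415793 - 1/(-7088) = 127/3415793 - 1*(-1/7088) = 127/3415793 + 1/7088 = 4315969/24211140784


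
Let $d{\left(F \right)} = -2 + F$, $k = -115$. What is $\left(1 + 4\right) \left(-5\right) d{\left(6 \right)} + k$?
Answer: $-215$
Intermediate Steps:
$\left(1 + 4\right) \left(-5\right) d{\left(6 \right)} + k = \left(1 + 4\right) \left(-5\right) \left(-2 + 6\right) - 115 = 5 \left(-5\right) 4 - 115 = \left(-25\right) 4 - 115 = -100 - 115 = -215$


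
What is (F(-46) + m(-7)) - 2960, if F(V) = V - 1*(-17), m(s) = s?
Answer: -2996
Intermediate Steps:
F(V) = 17 + V (F(V) = V + 17 = 17 + V)
(F(-46) + m(-7)) - 2960 = ((17 - 46) - 7) - 2960 = (-29 - 7) - 2960 = -36 - 2960 = -2996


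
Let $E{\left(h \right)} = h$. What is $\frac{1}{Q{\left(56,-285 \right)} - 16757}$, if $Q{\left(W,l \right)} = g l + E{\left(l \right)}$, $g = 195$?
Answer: $- \frac{1}{72617} \approx -1.3771 \cdot 10^{-5}$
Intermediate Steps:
$Q{\left(W,l \right)} = 196 l$ ($Q{\left(W,l \right)} = 195 l + l = 196 l$)
$\frac{1}{Q{\left(56,-285 \right)} - 16757} = \frac{1}{196 \left(-285\right) - 16757} = \frac{1}{-55860 - 16757} = \frac{1}{-72617} = - \frac{1}{72617}$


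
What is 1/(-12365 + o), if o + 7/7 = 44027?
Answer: 1/31661 ≈ 3.1585e-5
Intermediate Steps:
o = 44026 (o = -1 + 44027 = 44026)
1/(-12365 + o) = 1/(-12365 + 44026) = 1/31661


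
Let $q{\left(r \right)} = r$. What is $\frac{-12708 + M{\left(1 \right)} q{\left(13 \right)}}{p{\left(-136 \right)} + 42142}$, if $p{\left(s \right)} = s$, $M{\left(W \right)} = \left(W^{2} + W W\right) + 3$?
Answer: $- \frac{12643}{42006} \approx -0.30098$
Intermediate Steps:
$M{\left(W \right)} = 3 + 2 W^{2}$ ($M{\left(W \right)} = \left(W^{2} + W^{2}\right) + 3 = 2 W^{2} + 3 = 3 + 2 W^{2}$)
$\frac{-12708 + M{\left(1 \right)} q{\left(13 \right)}}{p{\left(-136 \right)} + 42142} = \frac{-12708 + \left(3 + 2 \cdot 1^{2}\right) 13}{-136 + 42142} = \frac{-12708 + \left(3 + 2 \cdot 1\right) 13}{42006} = \left(-12708 + \left(3 + 2\right) 13\right) \frac{1}{42006} = \left(-12708 + 5 \cdot 13\right) \frac{1}{42006} = \left(-12708 + 65\right) \frac{1}{42006} = \left(-12643\right) \frac{1}{42006} = - \frac{12643}{42006}$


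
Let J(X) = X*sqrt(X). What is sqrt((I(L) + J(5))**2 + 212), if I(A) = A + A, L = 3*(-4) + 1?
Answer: sqrt(821 - 220*sqrt(5)) ≈ 18.140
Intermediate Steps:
J(X) = X**(3/2)
L = -11 (L = -12 + 1 = -11)
I(A) = 2*A
sqrt((I(L) + J(5))**2 + 212) = sqrt((2*(-11) + 5**(3/2))**2 + 212) = sqrt((-22 + 5*sqrt(5))**2 + 212) = sqrt(212 + (-22 + 5*sqrt(5))**2)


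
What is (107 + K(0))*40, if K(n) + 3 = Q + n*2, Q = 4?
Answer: 4320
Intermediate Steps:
K(n) = 1 + 2*n (K(n) = -3 + (4 + n*2) = -3 + (4 + 2*n) = 1 + 2*n)
(107 + K(0))*40 = (107 + (1 + 2*0))*40 = (107 + (1 + 0))*40 = (107 + 1)*40 = 108*40 = 4320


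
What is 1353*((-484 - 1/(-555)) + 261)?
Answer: -55817564/185 ≈ -3.0172e+5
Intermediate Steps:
1353*((-484 - 1/(-555)) + 261) = 1353*((-484 - 1*(-1/555)) + 261) = 1353*((-484 + 1/555) + 261) = 1353*(-268619/555 + 261) = 1353*(-123764/555) = -55817564/185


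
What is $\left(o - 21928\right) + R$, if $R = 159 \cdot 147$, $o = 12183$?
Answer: $13628$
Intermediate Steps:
$R = 23373$
$\left(o - 21928\right) + R = \left(12183 - 21928\right) + 23373 = -9745 + 23373 = 13628$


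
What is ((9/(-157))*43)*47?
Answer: -18189/157 ≈ -115.85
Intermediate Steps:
((9/(-157))*43)*47 = ((9*(-1/157))*43)*47 = -9/157*43*47 = -387/157*47 = -18189/157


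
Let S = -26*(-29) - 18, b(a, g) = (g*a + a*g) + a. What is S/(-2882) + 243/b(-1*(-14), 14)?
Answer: 200755/585046 ≈ 0.34314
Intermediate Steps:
b(a, g) = a + 2*a*g (b(a, g) = (a*g + a*g) + a = 2*a*g + a = a + 2*a*g)
S = 736 (S = 754 - 18 = 736)
S/(-2882) + 243/b(-1*(-14), 14) = 736/(-2882) + 243/(((-1*(-14))*(1 + 2*14))) = 736*(-1/2882) + 243/((14*(1 + 28))) = -368/1441 + 243/((14*29)) = -368/1441 + 243/406 = 200755/585046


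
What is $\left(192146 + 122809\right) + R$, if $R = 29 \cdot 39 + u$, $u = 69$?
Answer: $316155$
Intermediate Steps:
$R = 1200$ ($R = 29 \cdot 39 + 69 = 1131 + 69 = 1200$)
$\left(192146 + 122809\right) + R = \left(192146 + 122809\right) + 1200 = 314955 + 1200 = 316155$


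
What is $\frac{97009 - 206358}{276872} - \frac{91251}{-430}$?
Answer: $\frac{12608913401}{59527480} \approx 211.82$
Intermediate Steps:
$\frac{97009 - 206358}{276872} - \frac{91251}{-430} = \left(-109349\right) \frac{1}{276872} - - \frac{91251}{430} = - \frac{109349}{276872} + \frac{91251}{430} = \frac{12608913401}{59527480}$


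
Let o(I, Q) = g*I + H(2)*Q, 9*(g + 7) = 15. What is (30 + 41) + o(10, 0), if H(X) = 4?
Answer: 53/3 ≈ 17.667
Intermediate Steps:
g = -16/3 (g = -7 + (⅑)*15 = -7 + 5/3 = -16/3 ≈ -5.3333)
o(I, Q) = 4*Q - 16*I/3 (o(I, Q) = -16*I/3 + 4*Q = 4*Q - 16*I/3)
(30 + 41) + o(10, 0) = (30 + 41) + (4*0 - 16/3*10) = 71 + (0 - 160/3) = 71 - 160/3 = 53/3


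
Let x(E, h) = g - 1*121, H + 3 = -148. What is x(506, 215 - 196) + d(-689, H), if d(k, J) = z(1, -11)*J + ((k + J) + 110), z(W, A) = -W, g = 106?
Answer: -594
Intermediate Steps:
H = -151 (H = -3 - 148 = -151)
x(E, h) = -15 (x(E, h) = 106 - 1*121 = 106 - 121 = -15)
d(k, J) = 110 + k (d(k, J) = (-1*1)*J + ((k + J) + 110) = -J + ((J + k) + 110) = -J + (110 + J + k) = 110 + k)
x(506, 215 - 196) + d(-689, H) = -15 + (110 - 689) = -15 - 579 = -594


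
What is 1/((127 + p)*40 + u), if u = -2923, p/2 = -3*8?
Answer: 1/237 ≈ 0.0042194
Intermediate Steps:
p = -48 (p = 2*(-3*8) = 2*(-24) = -48)
1/((127 + p)*40 + u) = 1/((127 - 48)*40 - 2923) = 1/(79*40 - 2923) = 1/(3160 - 2923) = 1/237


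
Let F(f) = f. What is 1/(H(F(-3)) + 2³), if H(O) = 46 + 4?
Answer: 1/58 ≈ 0.017241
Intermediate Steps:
H(O) = 50
1/(H(F(-3)) + 2³) = 1/(50 + 2³) = 1/(50 + 8) = 1/58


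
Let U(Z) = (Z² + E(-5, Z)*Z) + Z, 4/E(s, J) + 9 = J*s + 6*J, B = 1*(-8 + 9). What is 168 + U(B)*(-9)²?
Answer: 579/2 ≈ 289.50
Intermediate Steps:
B = 1 (B = 1*1 = 1)
E(s, J) = 4/(-9 + 6*J + J*s) (E(s, J) = 4/(-9 + (J*s + 6*J)) = 4/(-9 + (6*J + J*s)) = 4/(-9 + 6*J + J*s))
U(Z) = Z + Z² + 4*Z/(-9 + Z) (U(Z) = (Z² + (4/(-9 + 6*Z + Z*(-5)))*Z) + Z = (Z² + (4/(-9 + 6*Z - 5*Z))*Z) + Z = (Z² + (4/(-9 + Z))*Z) + Z = (Z² + 4*Z/(-9 + Z)) + Z = Z + Z² + 4*Z/(-9 + Z))
168 + U(B)*(-9)² = 168 + (1*(4 + (1 + 1)*(-9 + 1))/(-9 + 1))*(-9)² = 168 + (1*(4 + 2*(-8))/(-8))*81 = 168 + (1*(-⅛)*(4 - 16))*81 = 168 + (1*(-⅛)*(-12))*81 = 168 + (3/2)*81 = 168 + 243/2 = 579/2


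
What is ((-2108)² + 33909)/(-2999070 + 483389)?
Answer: -4477573/2515681 ≈ -1.7799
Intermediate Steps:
((-2108)² + 33909)/(-2999070 + 483389) = (4443664 + 33909)/(-2515681) = 4477573*(-1/2515681) = -4477573/2515681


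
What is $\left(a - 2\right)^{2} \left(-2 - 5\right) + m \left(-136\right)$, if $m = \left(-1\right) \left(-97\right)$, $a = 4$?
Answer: $-13220$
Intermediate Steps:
$m = 97$
$\left(a - 2\right)^{2} \left(-2 - 5\right) + m \left(-136\right) = \left(4 - 2\right)^{2} \left(-2 - 5\right) + 97 \left(-136\right) = 2^{2} \left(-7\right) - 13192 = 4 \left(-7\right) - 13192 = -28 - 13192 = -13220$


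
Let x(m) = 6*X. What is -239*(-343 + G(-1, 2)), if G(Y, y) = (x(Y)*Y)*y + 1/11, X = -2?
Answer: 838412/11 ≈ 76219.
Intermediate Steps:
x(m) = -12 (x(m) = 6*(-2) = -12)
G(Y, y) = 1/11 - 12*Y*y (G(Y, y) = (-12*Y)*y + 1/11 = -12*Y*y + 1/11 = 1/11 - 12*Y*y)
-239*(-343 + G(-1, 2)) = -239*(-343 + (1/11 - 12*(-1)*2)) = -239*(-343 + (1/11 + 24)) = -239*(-343 + 265/11) = -239*(-3508/11) = 838412/11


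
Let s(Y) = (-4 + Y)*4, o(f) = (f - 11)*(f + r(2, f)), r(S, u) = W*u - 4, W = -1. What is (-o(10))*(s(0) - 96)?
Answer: 448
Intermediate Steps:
r(S, u) = -4 - u (r(S, u) = -u - 4 = -4 - u)
o(f) = 44 - 4*f (o(f) = (f - 11)*(f + (-4 - f)) = (-11 + f)*(-4) = 44 - 4*f)
s(Y) = -16 + 4*Y
(-o(10))*(s(0) - 96) = (-(44 - 4*10))*((-16 + 4*0) - 96) = (-(44 - 40))*((-16 + 0) - 96) = (-1*4)*(-16 - 96) = -4*(-112) = 448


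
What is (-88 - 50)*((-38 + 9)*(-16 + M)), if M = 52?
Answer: 144072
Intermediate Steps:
(-88 - 50)*((-38 + 9)*(-16 + M)) = (-88 - 50)*((-38 + 9)*(-16 + 52)) = -(-4002)*36 = -138*(-1044) = 144072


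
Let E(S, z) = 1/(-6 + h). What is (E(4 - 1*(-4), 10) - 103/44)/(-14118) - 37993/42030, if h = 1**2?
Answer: -302516009/334726920 ≈ -0.90377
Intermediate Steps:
h = 1
E(S, z) = -1/5 (E(S, z) = 1/(-6 + 1) = 1/(-5) = -1/5)
(E(4 - 1*(-4), 10) - 103/44)/(-14118) - 37993/42030 = (-1/5 - 103/44)/(-14118) - 37993/42030 = (-1/5 - 103*1/44)*(-1/14118) - 37993*1/42030 = (-1/5 - 103/44)*(-1/14118) - 37993/42030 = -559/220*(-1/14118) - 37993/42030 = 43/238920 - 37993/42030 = -302516009/334726920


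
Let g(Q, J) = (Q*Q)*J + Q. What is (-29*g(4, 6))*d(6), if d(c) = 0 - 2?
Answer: 5800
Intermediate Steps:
d(c) = -2
g(Q, J) = Q + J*Q² (g(Q, J) = Q²*J + Q = J*Q² + Q = Q + J*Q²)
(-29*g(4, 6))*d(6) = -116*(1 + 6*4)*(-2) = -116*(1 + 24)*(-2) = -116*25*(-2) = -29*100*(-2) = -2900*(-2) = 5800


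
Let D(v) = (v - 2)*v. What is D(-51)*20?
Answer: 54060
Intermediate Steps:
D(v) = v*(-2 + v) (D(v) = (-2 + v)*v = v*(-2 + v))
D(-51)*20 = -51*(-2 - 51)*20 = -51*(-53)*20 = 2703*20 = 54060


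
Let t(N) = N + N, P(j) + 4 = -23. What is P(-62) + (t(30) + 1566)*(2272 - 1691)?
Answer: 944679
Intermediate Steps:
P(j) = -27 (P(j) = -4 - 23 = -27)
t(N) = 2*N
P(-62) + (t(30) + 1566)*(2272 - 1691) = -27 + (2*30 + 1566)*(2272 - 1691) = -27 + (60 + 1566)*581 = -27 + 1626*581 = -27 + 944706 = 944679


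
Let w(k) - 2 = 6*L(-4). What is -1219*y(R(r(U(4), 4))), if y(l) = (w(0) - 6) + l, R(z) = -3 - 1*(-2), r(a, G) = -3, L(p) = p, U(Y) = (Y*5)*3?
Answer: 35351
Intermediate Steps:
U(Y) = 15*Y (U(Y) = (5*Y)*3 = 15*Y)
w(k) = -22 (w(k) = 2 + 6*(-4) = 2 - 24 = -22)
R(z) = -1 (R(z) = -3 + 2 = -1)
y(l) = -28 + l (y(l) = (-22 - 6) + l = -28 + l)
-1219*y(R(r(U(4), 4))) = -1219*(-28 - 1) = -1219*(-29) = 35351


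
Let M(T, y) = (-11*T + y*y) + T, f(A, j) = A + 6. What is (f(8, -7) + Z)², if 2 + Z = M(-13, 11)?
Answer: 69169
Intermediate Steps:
f(A, j) = 6 + A
M(T, y) = y² - 10*T (M(T, y) = (-11*T + y²) + T = (y² - 11*T) + T = y² - 10*T)
Z = 249 (Z = -2 + (11² - 10*(-13)) = -2 + (121 + 130) = -2 + 251 = 249)
(f(8, -7) + Z)² = ((6 + 8) + 249)² = (14 + 249)² = 263² = 69169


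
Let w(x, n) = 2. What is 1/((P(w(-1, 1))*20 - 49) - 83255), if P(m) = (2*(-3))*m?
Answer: -1/83544 ≈ -1.1970e-5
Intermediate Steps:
P(m) = -6*m
1/((P(w(-1, 1))*20 - 49) - 83255) = 1/((-6*2*20 - 49) - 83255) = 1/((-12*20 - 49) - 83255) = 1/((-240 - 49) - 83255) = 1/(-289 - 83255) = 1/(-83544) = -1/83544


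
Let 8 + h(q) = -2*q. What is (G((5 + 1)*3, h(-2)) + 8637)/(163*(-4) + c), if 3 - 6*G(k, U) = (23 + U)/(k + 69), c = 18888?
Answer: 1127189/2379798 ≈ 0.47365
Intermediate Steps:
h(q) = -8 - 2*q
G(k, U) = 1/2 - (23 + U)/(6*(69 + k)) (G(k, U) = 1/2 - (23 + U)/(6*(k + 69)) = 1/2 - (23 + U)/(6*(69 + k)))
(G((5 + 1)*3, h(-2)) + 8637)/(163*(-4) + c) = ((184 - (-8 - 2*(-2)) + 3*((5 + 1)*3))/(6*(69 + (5 + 1)*3)) + 8637)/(163*(-4) + 18888) = ((184 - (-8 + 4) + 3*(6*3))/(6*(69 + 6*3)) + 8637)/(-652 + 18888) = ((184 - 1*(-4) + 3*18)/(6*(69 + 18)) + 8637)/18236 = ((1/6)*(184 + 4 + 54)/87 + 8637)*(1/18236) = ((1/6)*(1/87)*242 + 8637)*(1/18236) = (121/261 + 8637)*(1/18236) = (2254378/261)*(1/18236) = 1127189/2379798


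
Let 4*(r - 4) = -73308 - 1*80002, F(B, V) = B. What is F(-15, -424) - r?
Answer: 76617/2 ≈ 38309.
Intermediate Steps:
r = -76647/2 (r = 4 + (-73308 - 1*80002)/4 = 4 + (-73308 - 80002)/4 = 4 + (¼)*(-153310) = 4 - 76655/2 = -76647/2 ≈ -38324.)
F(-15, -424) - r = -15 - 1*(-76647/2) = -15 + 76647/2 = 76617/2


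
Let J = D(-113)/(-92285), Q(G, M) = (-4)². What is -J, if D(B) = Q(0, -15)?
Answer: 16/92285 ≈ 0.00017338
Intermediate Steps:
Q(G, M) = 16
D(B) = 16
J = -16/92285 (J = 16/(-92285) = 16*(-1/92285) = -16/92285 ≈ -0.00017338)
-J = -1*(-16/92285) = 16/92285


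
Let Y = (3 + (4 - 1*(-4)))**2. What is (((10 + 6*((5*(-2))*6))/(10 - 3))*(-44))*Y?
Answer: 266200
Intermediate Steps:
Y = 121 (Y = (3 + (4 + 4))**2 = (3 + 8)**2 = 11**2 = 121)
(((10 + 6*((5*(-2))*6))/(10 - 3))*(-44))*Y = (((10 + 6*((5*(-2))*6))/(10 - 3))*(-44))*121 = (((10 + 6*(-10*6))/7)*(-44))*121 = (((10 + 6*(-60))*(1/7))*(-44))*121 = (((10 - 360)*(1/7))*(-44))*121 = (-350*1/7*(-44))*121 = -50*(-44)*121 = 2200*121 = 266200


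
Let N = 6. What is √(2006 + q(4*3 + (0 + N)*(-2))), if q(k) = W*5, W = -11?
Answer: √1951 ≈ 44.170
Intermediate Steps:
q(k) = -55 (q(k) = -11*5 = -55)
√(2006 + q(4*3 + (0 + N)*(-2))) = √(2006 - 55) = √1951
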